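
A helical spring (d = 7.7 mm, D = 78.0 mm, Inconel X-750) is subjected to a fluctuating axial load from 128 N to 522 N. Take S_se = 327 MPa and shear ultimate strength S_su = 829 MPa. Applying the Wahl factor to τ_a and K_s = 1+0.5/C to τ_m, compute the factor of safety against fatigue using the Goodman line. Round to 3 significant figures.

2.09

C = D/d = 78.0/7.7 = 10.1299; K_W = (4C−1)/(4C−4)+0.615/C = 1.1429; K_s = 1+0.5/C = 1.0494
F_a = (F_max−F_min)/2 = 197 N; F_m = (F_max+F_min)/2 = 325 N
τ_a = K_W·8F_aD/(πd³) = 1.1429 × 85.709 = 97.954 MPa
τ_m = K_s·8F_mD/(πd³) = 1.0494 × 141.4 = 148.38 MPa
Goodman: 1/n_f = τ_a/S_se + τ_m/S_su = 97.954/327 + 148.38/829 = 0.29955 + 0.17898 = 0.47854
n_f = 1/0.47854 = 2.09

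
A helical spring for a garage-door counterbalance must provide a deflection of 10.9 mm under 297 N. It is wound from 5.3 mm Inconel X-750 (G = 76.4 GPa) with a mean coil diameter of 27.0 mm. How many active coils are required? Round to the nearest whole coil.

14

Required rate k = F/δ = 297/10.9 = 27.248 N/mm
N_a = Gd⁴/(8D³k) = (76.4×10³ × 5.3⁴)/(8 × 27.0³ × 27.248)
    = 6.02833e+07 / 4.29053e+06 = 14.05 → 14 coils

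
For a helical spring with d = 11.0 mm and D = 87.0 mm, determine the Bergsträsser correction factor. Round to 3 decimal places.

1.175

C = D/d = 87.0/11.0 = 7.9091
K_B = (4C+2)/(4C−3) = 33.636/28.636 = 1.1746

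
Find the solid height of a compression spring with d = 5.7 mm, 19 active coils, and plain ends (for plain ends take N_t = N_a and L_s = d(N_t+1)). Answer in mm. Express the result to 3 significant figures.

114 mm

plain ends: N_t = N_a = 19
L_s = d·(N_t+1) = 5.7 × 20 = 114 mm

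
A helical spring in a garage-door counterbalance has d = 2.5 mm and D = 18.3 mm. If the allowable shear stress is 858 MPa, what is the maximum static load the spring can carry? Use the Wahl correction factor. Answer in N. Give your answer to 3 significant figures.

C = D/d = 18.3/2.5 = 7.3200
K_W = (4C−1)/(4C−4) + 0.615/C = 28.280/25.280 + 0.0840 = 1.2027
τ_max = K·8FD/(πd³) → F_max = τ_allow·πd³/(8DK)
F_max = 858·π·2.5³/(8·18.3·1.2027) = 42117/176.07 = 239.2 N

239 N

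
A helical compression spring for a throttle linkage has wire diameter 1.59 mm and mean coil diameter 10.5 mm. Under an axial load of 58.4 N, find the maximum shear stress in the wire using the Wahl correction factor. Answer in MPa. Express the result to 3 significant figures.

477 MPa

Spring index C = D/d = 10.5/1.59 = 6.6038
K_W = (4C−1)/(4C−4) + 0.615/C = 25.415/22.415 + 0.0931 = 1.2270
τ₀ = 8FD/(πd³) = 8·58.4·10.5/(π·1.59³) = 4905.6/12.628 = 388.46 MPa
τ_max = K·τ₀ = 1.2270 × 388.46 = 476.63 MPa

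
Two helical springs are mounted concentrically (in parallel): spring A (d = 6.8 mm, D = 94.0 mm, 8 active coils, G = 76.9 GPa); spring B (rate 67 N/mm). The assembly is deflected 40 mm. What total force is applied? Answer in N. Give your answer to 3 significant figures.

k_A = Gd⁴/(8D³N_a) = (76.9×10³)(6.8⁴)/(8·94.0³·8) = 3.0931 N/mm
Parallel: k_eq = 3.0931 + 67 = 70.093 N/mm
F = k_eq·δ = 70.093·40 = 2803.7 N

2800 N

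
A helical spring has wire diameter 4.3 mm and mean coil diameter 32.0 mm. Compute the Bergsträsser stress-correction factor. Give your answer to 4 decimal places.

1.1868

C = D/d = 32.0/4.3 = 7.4419
K_B = (4C+2)/(4C−3) = 31.767/26.767 = 1.1868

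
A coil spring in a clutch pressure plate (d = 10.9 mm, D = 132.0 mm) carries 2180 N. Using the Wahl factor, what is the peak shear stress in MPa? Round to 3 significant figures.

633 MPa

Spring index C = D/d = 132.0/10.9 = 12.1101
K_W = (4C−1)/(4C−4) + 0.615/C = 47.440/44.440 + 0.0508 = 1.1183
τ₀ = 8FD/(πd³) = 8·2180·132.0/(π·10.9³) = 2.30208e+06/4068.5 = 565.84 MPa
τ_max = K·τ₀ = 1.1183 × 565.84 = 632.77 MPa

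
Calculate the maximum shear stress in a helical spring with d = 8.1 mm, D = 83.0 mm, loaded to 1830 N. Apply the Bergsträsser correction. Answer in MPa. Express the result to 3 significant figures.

824 MPa

Spring index C = D/d = 83.0/8.1 = 10.2469
K_B = (4C+2)/(4C−3) = 42.988/37.988 = 1.1316
τ₀ = 8FD/(πd³) = 8·1830·83.0/(π·8.1³) = 1.21512e+06/1669.6 = 727.8 MPa
τ_max = K·τ₀ = 1.1316 × 727.8 = 823.6 MPa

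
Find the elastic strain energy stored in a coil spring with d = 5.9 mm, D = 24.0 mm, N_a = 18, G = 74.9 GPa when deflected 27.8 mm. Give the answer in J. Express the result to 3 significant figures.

k = Gd⁴/(8D³N_a) = (74.9×10³)(5.9⁴)/(8·24.0³·18) = 45.593 N/mm
U = ½kδ² = 0.5 × 45.593 × 27.8² = 17618 N·mm = 17.618 J

17.6 J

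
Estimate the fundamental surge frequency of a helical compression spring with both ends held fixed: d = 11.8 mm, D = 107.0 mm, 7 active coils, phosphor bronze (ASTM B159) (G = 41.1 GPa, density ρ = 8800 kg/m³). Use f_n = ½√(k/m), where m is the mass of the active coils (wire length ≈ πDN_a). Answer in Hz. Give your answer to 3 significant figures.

35.8 Hz

k = Gd⁴/(8D³N_a) = (41.1×10³)(11.8⁴)/(8·107.0³·7) = 11.615 N/mm = 11615 N/m
Wire length L = πDN_a = π·107.0·7 = 2353.1 mm
m = ρ·(πd²/4)·L = 8800 × 109.36×10⁻⁶ m² × 2.3531 m = 2.2645 kg
f_n = ½√(k/m) = 0.5·√(11615/2.2645) = 0.5·√(5129.3) = 35.81 Hz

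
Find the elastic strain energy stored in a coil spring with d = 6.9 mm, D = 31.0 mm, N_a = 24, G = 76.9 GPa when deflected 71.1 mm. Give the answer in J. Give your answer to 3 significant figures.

77.0 J

k = Gd⁴/(8D³N_a) = (76.9×10³)(6.9⁴)/(8·31.0³·24) = 30.474 N/mm
U = ½kδ² = 0.5 × 30.474 × 71.1² = 77027 N·mm = 77.027 J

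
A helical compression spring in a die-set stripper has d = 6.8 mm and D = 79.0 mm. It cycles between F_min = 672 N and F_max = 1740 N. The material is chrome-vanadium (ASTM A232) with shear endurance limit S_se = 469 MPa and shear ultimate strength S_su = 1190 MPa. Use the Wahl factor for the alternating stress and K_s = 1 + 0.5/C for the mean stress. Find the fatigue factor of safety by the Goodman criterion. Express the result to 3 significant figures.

C = D/d = 79.0/6.8 = 11.6176; K_W = (4C−1)/(4C−4)+0.615/C = 1.1236; K_s = 1+0.5/C = 1.0430
F_a = (F_max−F_min)/2 = 534 N; F_m = (F_max+F_min)/2 = 1206 N
τ_a = K_W·8F_aD/(πd³) = 1.1236 × 341.65 = 383.87 MPa
τ_m = K_s·8F_mD/(πd³) = 1.0430 × 771.59 = 804.8 MPa
Goodman: 1/n_f = τ_a/S_se + τ_m/S_su = 383.87/469 + 804.8/1190 = 0.81848 + 0.67630 = 1.4948
n_f = 1/1.4948 = 0.669

0.669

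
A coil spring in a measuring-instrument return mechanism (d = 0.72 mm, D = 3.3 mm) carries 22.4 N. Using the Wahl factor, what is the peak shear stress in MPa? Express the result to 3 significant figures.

Spring index C = D/d = 3.3/0.72 = 4.5833
K_W = (4C−1)/(4C−4) + 0.615/C = 17.333/14.333 + 0.1342 = 1.3435
τ₀ = 8FD/(πd³) = 8·22.4·3.3/(π·0.72³) = 591.36/1.1726 = 504.32 MPa
τ_max = K·τ₀ = 1.3435 × 504.32 = 677.54 MPa

678 MPa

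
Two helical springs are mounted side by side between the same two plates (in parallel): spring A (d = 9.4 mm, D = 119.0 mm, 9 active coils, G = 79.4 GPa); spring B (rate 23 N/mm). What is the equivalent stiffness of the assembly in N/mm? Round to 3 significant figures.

28.1 N/mm

k_A = Gd⁴/(8D³N_a) = (79.4×10³)(9.4⁴)/(8·119.0³·9) = 5.1093 N/mm
Parallel: k_eq = 5.1093 + 23 = 28.109 N/mm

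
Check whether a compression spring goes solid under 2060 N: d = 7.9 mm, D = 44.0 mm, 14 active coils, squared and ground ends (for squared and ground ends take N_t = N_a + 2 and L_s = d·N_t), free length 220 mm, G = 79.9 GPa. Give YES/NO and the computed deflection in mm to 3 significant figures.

k = Gd⁴/(8D³N_a) = (79.9×10³)(7.9⁴)/(8·44.0³·14) = 32.62 N/mm
N_t = 16; L_s = 7.9·16 = 126.4 mm; δ_solid = L₀ − L_s = 220 − 126.4 = 93.6 mm
δ = F/k = 2060/32.62 = 63.152 mm
δ < δ_solid → spring does not go solid

NO, δ = 63.2 mm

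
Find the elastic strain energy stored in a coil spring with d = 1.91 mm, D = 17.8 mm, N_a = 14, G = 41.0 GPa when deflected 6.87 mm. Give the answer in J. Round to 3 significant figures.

k = Gd⁴/(8D³N_a) = (41.0×10³)(1.91⁴)/(8·17.8³·14) = 0.86385 N/mm
U = ½kδ² = 0.5 × 0.86385 × 6.87² = 20.386 N·mm = 0.020386 J

0.0204 J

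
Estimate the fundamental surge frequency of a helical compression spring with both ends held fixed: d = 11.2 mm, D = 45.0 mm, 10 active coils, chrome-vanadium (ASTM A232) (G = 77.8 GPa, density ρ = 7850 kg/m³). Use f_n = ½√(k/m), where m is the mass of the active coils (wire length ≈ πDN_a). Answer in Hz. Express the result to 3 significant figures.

196 Hz

k = Gd⁴/(8D³N_a) = (77.8×10³)(11.2⁴)/(8·45.0³·10) = 167.93 N/mm = 1.6793e+05 N/m
Wire length L = πDN_a = π·45.0·10 = 1413.7 mm
m = ρ·(πd²/4)·L = 7850 × 98.52×10⁻⁶ m² × 1.4137 m = 1.0933 kg
f_n = ½√(k/m) = 0.5·√(1.6793e+05/1.0933) = 0.5·√(1.5359e+05) = 195.95 Hz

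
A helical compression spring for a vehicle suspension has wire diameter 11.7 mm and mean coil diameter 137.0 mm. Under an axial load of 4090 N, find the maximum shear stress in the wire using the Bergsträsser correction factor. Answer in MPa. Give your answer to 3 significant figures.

993 MPa

Spring index C = D/d = 137.0/11.7 = 11.7094
K_B = (4C+2)/(4C−3) = 48.838/43.838 = 1.1141
τ₀ = 8FD/(πd³) = 8·4090·137.0/(π·11.7³) = 4.48264e+06/5031.6 = 890.89 MPa
τ_max = K·τ₀ = 1.1141 × 890.89 = 992.51 MPa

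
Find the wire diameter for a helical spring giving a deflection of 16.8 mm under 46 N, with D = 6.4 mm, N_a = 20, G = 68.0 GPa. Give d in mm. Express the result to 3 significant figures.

1.14 mm

Required rate k = F/δ = 46/16.8 = 2.7381 N/mm
d = (8D³N_a·k / G)^(1/4) = (8·6.4³·20·2.7381 / (68.0×10³))^0.25
  = (1.6889)^0.25 = 1.1400 mm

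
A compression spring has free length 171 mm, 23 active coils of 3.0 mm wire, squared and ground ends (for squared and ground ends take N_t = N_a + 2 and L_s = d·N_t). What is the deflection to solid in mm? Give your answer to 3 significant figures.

N_t = 25; L_s = 3.0·25 = 75 mm
δ_solid = L₀ − L_s = 171 − 75 = 96 mm

96.0 mm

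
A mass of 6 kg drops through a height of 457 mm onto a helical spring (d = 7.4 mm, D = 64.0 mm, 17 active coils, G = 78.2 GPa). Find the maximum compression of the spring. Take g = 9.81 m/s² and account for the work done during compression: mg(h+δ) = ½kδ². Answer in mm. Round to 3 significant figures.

99.8 mm

k = Gd⁴/(8D³N_a) = (78.2×10³)(7.4⁴)/(8·64.0³·17) = 6.5774 N/mm
W = mg = 6 × 9.81 = 58.86 N
½kδ² − Wδ − Wh = 0 → δ = (W + √(W² + 2kWh))/k
δ = (58.86 + √(3464.5 + 353852))/6.5774 = (58.86 + 597.76)/6.5774 = 99.829 mm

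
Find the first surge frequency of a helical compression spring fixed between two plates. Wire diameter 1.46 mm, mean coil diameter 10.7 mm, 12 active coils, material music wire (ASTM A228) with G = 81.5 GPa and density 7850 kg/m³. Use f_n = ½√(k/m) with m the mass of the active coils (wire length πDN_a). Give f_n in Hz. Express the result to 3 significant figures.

385 Hz

k = Gd⁴/(8D³N_a) = (81.5×10³)(1.46⁴)/(8·10.7³·12) = 3.1488 N/mm = 3148.8 N/m
Wire length L = πDN_a = π·10.7·12 = 403.38 mm
m = ρ·(πd²/4)·L = 7850 × 1.6742×10⁻⁶ m² × 0.40338 m = 0.0053013 kg
f_n = ½√(k/m) = 0.5·√(3148.8/0.0053013) = 0.5·√(5.9397e+05) = 385.35 Hz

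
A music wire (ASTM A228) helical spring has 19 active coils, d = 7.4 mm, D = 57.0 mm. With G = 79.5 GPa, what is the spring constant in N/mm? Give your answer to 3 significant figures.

8.47 N/mm

k = Gd⁴/(8D³N_a) = (79.5×10³ × 7.4⁴) / (8 × 57.0³ × 19)
  = 2.38393e+08 / 2.81493e+07 = 8.4689 N/mm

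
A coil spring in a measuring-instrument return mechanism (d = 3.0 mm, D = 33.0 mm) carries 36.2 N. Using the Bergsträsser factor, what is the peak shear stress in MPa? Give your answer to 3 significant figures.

Spring index C = D/d = 33.0/3.0 = 11.0000
K_B = (4C+2)/(4C−3) = 46.000/41.000 = 1.1220
τ₀ = 8FD/(πd³) = 8·36.2·33.0/(π·3.0³) = 9556.8/84.823 = 112.67 MPa
τ_max = K·τ₀ = 1.1220 × 112.67 = 126.41 MPa

126 MPa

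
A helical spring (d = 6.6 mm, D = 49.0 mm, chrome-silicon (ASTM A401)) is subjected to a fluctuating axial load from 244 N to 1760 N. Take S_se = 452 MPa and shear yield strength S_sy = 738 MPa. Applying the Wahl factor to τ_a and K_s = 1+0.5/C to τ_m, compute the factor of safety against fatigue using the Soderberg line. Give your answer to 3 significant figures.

C = D/d = 49.0/6.6 = 7.4242; K_W = (4C−1)/(4C−4)+0.615/C = 1.1996; K_s = 1+0.5/C = 1.0673
F_a = (F_max−F_min)/2 = 758 N; F_m = (F_max+F_min)/2 = 1002 N
τ_a = K_W·8F_aD/(πd³) = 1.1996 × 328.98 = 394.64 MPa
τ_m = K_s·8F_mD/(πd³) = 1.0673 × 434.88 = 464.17 MPa
Soderberg: 1/n_f = τ_a/S_se + τ_m/S_sy = 394.64/452 + 464.17/738 = 0.87310 + 0.62896 = 1.5021
n_f = 1/1.5021 = 0.6658

0.666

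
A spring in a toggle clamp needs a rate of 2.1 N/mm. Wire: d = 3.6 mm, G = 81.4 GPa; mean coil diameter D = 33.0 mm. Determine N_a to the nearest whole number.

N_a = Gd⁴/(8D³k) = (81.4×10³ × 3.6⁴)/(8 × 33.0³ × 2.1)
    = 1.36721e+07 / 603742 = 22.65 → 23 coils

23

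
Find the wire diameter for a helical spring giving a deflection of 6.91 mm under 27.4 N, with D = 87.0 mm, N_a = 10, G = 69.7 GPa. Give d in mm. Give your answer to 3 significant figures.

7.40 mm

Required rate k = F/δ = 27.4/6.91 = 3.9653 N/mm
d = (8D³N_a·k / G)^(1/4) = (8·87.0³·10·3.9653 / (69.7×10³))^0.25
  = (2997)^0.25 = 7.3990 mm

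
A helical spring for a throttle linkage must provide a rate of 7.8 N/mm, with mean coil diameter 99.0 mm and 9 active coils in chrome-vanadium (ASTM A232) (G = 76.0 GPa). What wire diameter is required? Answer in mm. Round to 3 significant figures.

9.20 mm

d = (8D³N_a·k / G)^(1/4) = (8·99.0³·9·7.8 / (76.0×10³))^0.25
  = (7170)^0.25 = 9.2019 mm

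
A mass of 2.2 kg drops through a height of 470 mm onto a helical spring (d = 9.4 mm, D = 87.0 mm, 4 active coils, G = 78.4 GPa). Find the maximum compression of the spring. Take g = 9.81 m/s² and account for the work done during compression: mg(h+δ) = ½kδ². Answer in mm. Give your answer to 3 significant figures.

27.2 mm

k = Gd⁴/(8D³N_a) = (78.4×10³)(9.4⁴)/(8·87.0³·4) = 29.048 N/mm
W = mg = 2.2 × 9.81 = 21.582 N
½kδ² − Wδ − Wh = 0 → δ = (W + √(W² + 2kWh))/k
δ = (21.582 + √(465.78 + 589304))/29.048 = (21.582 + 767.96)/29.048 = 27.181 mm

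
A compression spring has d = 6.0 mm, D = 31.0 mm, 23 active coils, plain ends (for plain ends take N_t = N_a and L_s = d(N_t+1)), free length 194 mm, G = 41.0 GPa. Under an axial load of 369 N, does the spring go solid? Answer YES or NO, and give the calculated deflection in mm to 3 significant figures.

NO, δ = 38.1 mm

k = Gd⁴/(8D³N_a) = (41.0×10³)(6.0⁴)/(8·31.0³·23) = 9.6936 N/mm
N_t = 23; L_s = 6.0·24 = 144 mm; δ_solid = L₀ − L_s = 194 − 144 = 50 mm
δ = F/k = 369/9.6936 = 38.066 mm
δ < δ_solid → spring does not go solid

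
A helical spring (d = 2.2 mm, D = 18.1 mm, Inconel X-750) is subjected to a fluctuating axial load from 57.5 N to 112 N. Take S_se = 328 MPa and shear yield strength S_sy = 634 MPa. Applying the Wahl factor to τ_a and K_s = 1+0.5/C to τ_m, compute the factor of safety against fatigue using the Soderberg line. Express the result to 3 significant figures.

C = D/d = 18.1/2.2 = 8.2273; K_W = (4C−1)/(4C−4)+0.615/C = 1.1785; K_s = 1+0.5/C = 1.0608
F_a = (F_max−F_min)/2 = 27.25 N; F_m = (F_max+F_min)/2 = 84.75 N
τ_a = K_W·8F_aD/(πd³) = 1.1785 × 117.96 = 139.01 MPa
τ_m = K_s·8F_mD/(πd³) = 1.0608 × 366.85 = 389.15 MPa
Soderberg: 1/n_f = τ_a/S_se + τ_m/S_sy = 139.01/328 + 389.15/634 = 0.42382 + 0.61380 = 1.0376
n_f = 1/1.0376 = 0.9637

0.964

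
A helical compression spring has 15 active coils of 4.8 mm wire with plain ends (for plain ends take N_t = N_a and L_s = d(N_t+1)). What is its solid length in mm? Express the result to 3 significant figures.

76.8 mm

plain ends: N_t = N_a = 15
L_s = d·(N_t+1) = 4.8 × 16 = 76.8 mm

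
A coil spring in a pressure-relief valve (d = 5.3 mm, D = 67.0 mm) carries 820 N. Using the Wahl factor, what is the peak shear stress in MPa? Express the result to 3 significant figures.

1050 MPa

Spring index C = D/d = 67.0/5.3 = 12.6415
K_W = (4C−1)/(4C−4) + 0.615/C = 49.566/46.566 + 0.0486 = 1.1131
τ₀ = 8FD/(πd³) = 8·820·67.0/(π·5.3³) = 439520/467.71 = 939.73 MPa
τ_max = K·τ₀ = 1.1131 × 939.73 = 1046 MPa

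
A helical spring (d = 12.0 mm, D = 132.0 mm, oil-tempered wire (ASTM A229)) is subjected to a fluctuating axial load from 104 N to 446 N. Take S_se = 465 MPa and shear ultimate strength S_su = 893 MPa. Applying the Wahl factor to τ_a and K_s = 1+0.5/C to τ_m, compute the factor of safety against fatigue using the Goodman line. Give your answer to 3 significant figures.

6.97

C = D/d = 132.0/12.0 = 11.0000; K_W = (4C−1)/(4C−4)+0.615/C = 1.1309; K_s = 1+0.5/C = 1.0455
F_a = (F_max−F_min)/2 = 171 N; F_m = (F_max+F_min)/2 = 275 N
τ_a = K_W·8F_aD/(πd³) = 1.1309 × 33.263 = 37.618 MPa
τ_m = K_s·8F_mD/(πd³) = 1.0455 × 53.494 = 55.925 MPa
Goodman: 1/n_f = τ_a/S_se + τ_m/S_su = 37.618/465 + 55.925/893 = 0.08090 + 0.06263 = 0.14352
n_f = 1/0.14352 = 6.967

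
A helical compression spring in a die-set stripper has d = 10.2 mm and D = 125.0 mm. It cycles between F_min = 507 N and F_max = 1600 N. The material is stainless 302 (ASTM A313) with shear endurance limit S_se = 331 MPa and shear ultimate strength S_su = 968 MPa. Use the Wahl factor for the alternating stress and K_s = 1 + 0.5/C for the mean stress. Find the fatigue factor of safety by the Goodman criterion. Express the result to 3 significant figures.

C = D/d = 125.0/10.2 = 12.2549; K_W = (4C−1)/(4C−4)+0.615/C = 1.1168; K_s = 1+0.5/C = 1.0408
F_a = (F_max−F_min)/2 = 546.5 N; F_m = (F_max+F_min)/2 = 1053.5 N
τ_a = K_W·8F_aD/(πd³) = 1.1168 × 163.92 = 183.07 MPa
τ_m = K_s·8F_mD/(πd³) = 1.0408 × 316 = 328.89 MPa
Goodman: 1/n_f = τ_a/S_se + τ_m/S_su = 183.07/331 + 328.89/968 = 0.55309 + 0.33976 = 0.89285
n_f = 1/0.89285 = 1.12

1.12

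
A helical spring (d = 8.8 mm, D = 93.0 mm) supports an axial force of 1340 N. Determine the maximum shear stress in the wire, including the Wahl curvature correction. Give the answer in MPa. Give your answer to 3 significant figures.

Spring index C = D/d = 93.0/8.8 = 10.5682
K_W = (4C−1)/(4C−4) + 0.615/C = 41.273/38.273 + 0.0582 = 1.1366
τ₀ = 8FD/(πd³) = 8·1340·93.0/(π·8.8³) = 996960/2140.9 = 465.67 MPa
τ_max = K·τ₀ = 1.1366 × 465.67 = 529.27 MPa

529 MPa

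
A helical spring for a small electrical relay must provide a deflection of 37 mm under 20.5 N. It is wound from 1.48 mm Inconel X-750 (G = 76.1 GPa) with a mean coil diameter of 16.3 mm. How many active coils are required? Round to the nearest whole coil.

Required rate k = F/δ = 20.5/37 = 0.55405 N/mm
N_a = Gd⁴/(8D³k) = (76.1×10³ × 1.48⁴)/(8 × 16.3³ × 0.55405)
    = 365117 / 19195.7 = 19.02 → 19 coils

19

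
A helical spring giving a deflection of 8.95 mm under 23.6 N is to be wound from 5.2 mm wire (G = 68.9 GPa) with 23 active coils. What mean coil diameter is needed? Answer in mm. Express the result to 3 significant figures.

Required rate k = F/δ = 23.6/8.95 = 2.6369 N/mm
D = (Gd⁴/(8N_a·k))^(1/3) = (68.9×10³·5.2⁴/(8·23·2.6369))^(1/3)
  = (103831)^(1/3) = 47.0012 mm

47.0 mm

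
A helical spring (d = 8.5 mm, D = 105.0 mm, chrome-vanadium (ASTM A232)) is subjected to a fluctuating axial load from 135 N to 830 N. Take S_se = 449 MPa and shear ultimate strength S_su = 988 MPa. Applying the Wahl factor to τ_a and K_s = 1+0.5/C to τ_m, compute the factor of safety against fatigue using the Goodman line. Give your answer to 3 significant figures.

C = D/d = 105.0/8.5 = 12.3529; K_W = (4C−1)/(4C−4)+0.615/C = 1.1158; K_s = 1+0.5/C = 1.0405
F_a = (F_max−F_min)/2 = 347.5 N; F_m = (F_max+F_min)/2 = 482.5 N
τ_a = K_W·8F_aD/(πd³) = 1.1158 × 151.3 = 168.82 MPa
τ_m = K_s·8F_mD/(πd³) = 1.0405 × 210.07 = 218.58 MPa
Goodman: 1/n_f = τ_a/S_se + τ_m/S_su = 168.82/449 + 218.58/988 = 0.37600 + 0.22123 = 0.59723
n_f = 1/0.59723 = 1.674

1.67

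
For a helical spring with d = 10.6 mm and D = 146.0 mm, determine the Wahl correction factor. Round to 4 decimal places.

1.1034

C = D/d = 146.0/10.6 = 13.7736
K_W = (4C−1)/(4C−4) + 0.615/C = 54.094/51.094 + 0.0447 = 1.1034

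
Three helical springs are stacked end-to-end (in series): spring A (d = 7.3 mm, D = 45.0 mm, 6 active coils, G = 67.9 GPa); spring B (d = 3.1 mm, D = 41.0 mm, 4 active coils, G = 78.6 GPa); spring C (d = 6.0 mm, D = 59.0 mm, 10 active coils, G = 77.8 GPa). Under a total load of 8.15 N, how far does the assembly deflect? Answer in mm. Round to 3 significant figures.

k_A = Gd⁴/(8D³N_a) = (67.9×10³)(7.3⁴)/(8·45.0³·6) = 44.084 N/mm
k_B = Gd⁴/(8D³N_a) = (78.6×10³)(3.1⁴)/(8·41.0³·4) = 3.2913 N/mm
k_C = Gd⁴/(8D³N_a) = (77.8×10³)(6.0⁴)/(8·59.0³·10) = 6.1368 N/mm
Series: 1/k_eq = 1/44.084 + 1/3.2913 + 1/6.1368 = 0.48947; k_eq = 2.043 N/mm
δ = F/k_eq = 8.15/2.043 = 3.9892 mm

3.99 mm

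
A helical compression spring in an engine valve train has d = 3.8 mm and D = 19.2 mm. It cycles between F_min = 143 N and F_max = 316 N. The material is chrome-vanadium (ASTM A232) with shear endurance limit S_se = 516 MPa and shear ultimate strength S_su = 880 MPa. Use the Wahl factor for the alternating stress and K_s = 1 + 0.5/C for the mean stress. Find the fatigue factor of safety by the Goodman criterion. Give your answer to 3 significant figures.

2.22

C = D/d = 19.2/3.8 = 5.0526; K_W = (4C−1)/(4C−4)+0.615/C = 1.3068; K_s = 1+0.5/C = 1.0990
F_a = (F_max−F_min)/2 = 86.5 N; F_m = (F_max+F_min)/2 = 229.5 N
τ_a = K_W·8F_aD/(πd³) = 1.3068 × 77.074 = 100.72 MPa
τ_m = K_s·8F_mD/(πd³) = 1.0990 × 204.49 = 224.73 MPa
Goodman: 1/n_f = τ_a/S_se + τ_m/S_su = 100.72/516 + 224.73/880 = 0.19519 + 0.25537 = 0.45056
n_f = 1/0.45056 = 2.219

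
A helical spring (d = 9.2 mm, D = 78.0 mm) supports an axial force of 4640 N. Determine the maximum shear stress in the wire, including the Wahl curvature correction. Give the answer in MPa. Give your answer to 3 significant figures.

1390 MPa

Spring index C = D/d = 78.0/9.2 = 8.4783
K_W = (4C−1)/(4C−4) + 0.615/C = 32.913/29.913 + 0.0725 = 1.1728
τ₀ = 8FD/(πd³) = 8·4640·78.0/(π·9.2³) = 2.89536e+06/2446.3 = 1183.6 MPa
τ_max = K·τ₀ = 1.1728 × 1183.6 = 1388.1 MPa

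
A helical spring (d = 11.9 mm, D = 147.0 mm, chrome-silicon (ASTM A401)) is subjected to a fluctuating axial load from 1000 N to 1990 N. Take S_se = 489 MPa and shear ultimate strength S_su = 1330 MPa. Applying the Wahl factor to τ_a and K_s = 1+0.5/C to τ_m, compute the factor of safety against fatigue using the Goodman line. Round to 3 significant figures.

1.96

C = D/d = 147.0/11.9 = 12.3529; K_W = (4C−1)/(4C−4)+0.615/C = 1.1158; K_s = 1+0.5/C = 1.0405
F_a = (F_max−F_min)/2 = 495 N; F_m = (F_max+F_min)/2 = 1495 N
τ_a = K_W·8F_aD/(πd³) = 1.1158 × 109.96 = 122.69 MPa
τ_m = K_s·8F_mD/(πd³) = 1.0405 × 332.09 = 345.53 MPa
Goodman: 1/n_f = τ_a/S_se + τ_m/S_su = 122.69/489 + 345.53/1330 = 0.25091 + 0.25980 = 0.51071
n_f = 1/0.51071 = 1.958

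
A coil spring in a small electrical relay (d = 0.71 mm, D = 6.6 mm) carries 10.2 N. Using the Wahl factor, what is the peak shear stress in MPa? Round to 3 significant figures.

554 MPa

Spring index C = D/d = 6.6/0.71 = 9.2958
K_W = (4C−1)/(4C−4) + 0.615/C = 36.183/33.183 + 0.0662 = 1.1566
τ₀ = 8FD/(πd³) = 8·10.2·6.6/(π·0.71³) = 538.56/1.1244 = 478.97 MPa
τ_max = K·τ₀ = 1.1566 × 478.97 = 553.96 MPa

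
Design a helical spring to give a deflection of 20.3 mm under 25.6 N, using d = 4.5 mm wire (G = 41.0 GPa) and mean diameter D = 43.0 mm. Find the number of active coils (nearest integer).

21

Required rate k = F/δ = 25.6/20.3 = 1.2611 N/mm
N_a = Gd⁴/(8D³k) = (41.0×10³ × 4.5⁴)/(8 × 43.0³ × 1.2611)
    = 1.68126e+07 / 802120 = 20.96 → 21 coils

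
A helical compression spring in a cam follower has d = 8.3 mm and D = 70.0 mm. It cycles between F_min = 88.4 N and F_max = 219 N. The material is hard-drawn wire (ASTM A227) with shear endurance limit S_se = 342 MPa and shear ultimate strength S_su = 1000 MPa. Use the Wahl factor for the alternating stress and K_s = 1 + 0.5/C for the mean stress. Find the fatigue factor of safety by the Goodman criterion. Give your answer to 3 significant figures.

C = D/d = 70.0/8.3 = 8.4337; K_W = (4C−1)/(4C−4)+0.615/C = 1.1738; K_s = 1+0.5/C = 1.0593
F_a = (F_max−F_min)/2 = 65.3 N; F_m = (F_max+F_min)/2 = 153.7 N
τ_a = K_W·8F_aD/(πd³) = 1.1738 × 20.357 = 23.895 MPa
τ_m = K_s·8F_mD/(πd³) = 1.0593 × 47.916 = 50.756 MPa
Goodman: 1/n_f = τ_a/S_se + τ_m/S_su = 23.895/342 + 50.756/1000 = 0.06987 + 0.05076 = 0.12063
n_f = 1/0.12063 = 8.29

8.29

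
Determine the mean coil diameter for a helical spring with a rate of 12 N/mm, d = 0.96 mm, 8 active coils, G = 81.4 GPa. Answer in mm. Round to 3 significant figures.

D = (Gd⁴/(8N_a·k))^(1/3) = (81.4×10³·0.96⁴/(8·8·12))^(1/3)
  = (90.0219)^(1/3) = 4.4818 mm

4.48 mm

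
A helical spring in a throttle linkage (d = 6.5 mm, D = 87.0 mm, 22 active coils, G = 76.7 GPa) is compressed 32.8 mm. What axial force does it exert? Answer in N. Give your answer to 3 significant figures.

k = Gd⁴/(8D³N_a) = (76.7×10³)(6.5⁴)/(8·87.0³·22) = 1.1813 N/mm
F = k·δ = 1.1813 × 32.8 = 38.748 N

38.7 N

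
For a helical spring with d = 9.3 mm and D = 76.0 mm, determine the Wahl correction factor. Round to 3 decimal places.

1.180

C = D/d = 76.0/9.3 = 8.1720
K_W = (4C−1)/(4C−4) + 0.615/C = 31.688/28.688 + 0.0753 = 1.1798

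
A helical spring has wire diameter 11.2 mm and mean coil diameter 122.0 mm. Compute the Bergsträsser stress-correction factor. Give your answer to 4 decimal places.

C = D/d = 122.0/11.2 = 10.8929
K_B = (4C+2)/(4C−3) = 45.571/40.571 = 1.1232

1.1232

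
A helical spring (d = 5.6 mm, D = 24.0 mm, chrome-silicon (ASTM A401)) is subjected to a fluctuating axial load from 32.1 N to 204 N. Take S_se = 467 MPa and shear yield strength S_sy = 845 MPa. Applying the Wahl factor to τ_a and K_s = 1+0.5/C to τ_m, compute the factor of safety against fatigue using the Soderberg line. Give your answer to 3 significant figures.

7.03

C = D/d = 24.0/5.6 = 4.2857; K_W = (4C−1)/(4C−4)+0.615/C = 1.3718; K_s = 1+0.5/C = 1.1167
F_a = (F_max−F_min)/2 = 85.95 N; F_m = (F_max+F_min)/2 = 118.05 N
τ_a = K_W·8F_aD/(πd³) = 1.3718 × 29.911 = 41.031 MPa
τ_m = K_s·8F_mD/(πd³) = 1.1167 × 41.082 = 45.875 MPa
Soderberg: 1/n_f = τ_a/S_se + τ_m/S_sy = 41.031/467 + 45.875/845 = 0.08786 + 0.05429 = 0.14215
n_f = 1/0.14215 = 7.035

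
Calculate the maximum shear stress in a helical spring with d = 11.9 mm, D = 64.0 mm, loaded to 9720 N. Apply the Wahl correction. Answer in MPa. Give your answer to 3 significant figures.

1210 MPa

Spring index C = D/d = 64.0/11.9 = 5.3782
K_W = (4C−1)/(4C−4) + 0.615/C = 20.513/17.513 + 0.1144 = 1.2857
τ₀ = 8FD/(πd³) = 8·9720·64.0/(π·11.9³) = 4.97664e+06/5294.1 = 940.04 MPa
τ_max = K·τ₀ = 1.2857 × 940.04 = 1208.6 MPa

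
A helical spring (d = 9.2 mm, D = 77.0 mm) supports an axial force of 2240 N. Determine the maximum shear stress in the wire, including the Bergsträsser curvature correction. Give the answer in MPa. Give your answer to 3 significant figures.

Spring index C = D/d = 77.0/9.2 = 8.3696
K_B = (4C+2)/(4C−3) = 35.478/30.478 = 1.1641
τ₀ = 8FD/(πd³) = 8·2240·77.0/(π·9.2³) = 1.37984e+06/2446.3 = 564.05 MPa
τ_max = K·τ₀ = 1.1641 × 564.05 = 656.58 MPa

657 MPa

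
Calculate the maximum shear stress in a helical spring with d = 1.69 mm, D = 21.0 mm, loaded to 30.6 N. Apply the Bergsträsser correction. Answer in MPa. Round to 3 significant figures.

375 MPa

Spring index C = D/d = 21.0/1.69 = 12.4260
K_B = (4C+2)/(4C−3) = 51.704/46.704 = 1.1071
τ₀ = 8FD/(πd³) = 8·30.6·21.0/(π·1.69³) = 5140.8/15.164 = 339.02 MPa
τ_max = K·τ₀ = 1.1071 × 339.02 = 375.31 MPa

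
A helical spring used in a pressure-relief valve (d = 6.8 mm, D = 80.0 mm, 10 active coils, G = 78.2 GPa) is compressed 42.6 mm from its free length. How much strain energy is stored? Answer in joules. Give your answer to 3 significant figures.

k = Gd⁴/(8D³N_a) = (78.2×10³)(6.8⁴)/(8·80.0³·10) = 4.0821 N/mm
U = ½kδ² = 0.5 × 4.0821 × 42.6² = 3704 N·mm = 3.704 J

3.70 J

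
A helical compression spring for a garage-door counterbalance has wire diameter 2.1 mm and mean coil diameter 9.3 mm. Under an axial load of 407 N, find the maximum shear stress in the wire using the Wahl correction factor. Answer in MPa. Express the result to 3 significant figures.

1410 MPa

Spring index C = D/d = 9.3/2.1 = 4.4286
K_W = (4C−1)/(4C−4) + 0.615/C = 16.714/13.714 + 0.1389 = 1.3576
τ₀ = 8FD/(πd³) = 8·407·9.3/(π·2.1³) = 30280.8/29.094 = 1040.8 MPa
τ_max = K·τ₀ = 1.3576 × 1040.8 = 1413 MPa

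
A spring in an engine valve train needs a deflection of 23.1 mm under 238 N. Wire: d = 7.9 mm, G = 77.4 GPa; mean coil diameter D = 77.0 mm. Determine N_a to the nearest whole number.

8

Required rate k = F/δ = 238/23.1 = 10.303 N/mm
N_a = Gd⁴/(8D³k) = (77.4×10³ × 7.9⁴)/(8 × 77.0³ × 10.303)
    = 3.01474e+08 / 3.76294e+07 = 8.012 → 8 coils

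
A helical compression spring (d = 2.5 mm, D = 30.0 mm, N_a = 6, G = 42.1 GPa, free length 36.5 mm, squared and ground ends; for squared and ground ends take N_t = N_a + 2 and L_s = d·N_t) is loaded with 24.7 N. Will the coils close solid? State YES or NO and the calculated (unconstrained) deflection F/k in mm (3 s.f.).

YES, δ = 19.5 mm

k = Gd⁴/(8D³N_a) = (42.1×10³)(2.5⁴)/(8·30.0³·6) = 1.2689 N/mm
N_t = 8; L_s = 2.5·8 = 20 mm; δ_solid = L₀ − L_s = 36.5 − 20 = 16.5 mm
δ = F/k = 24.7/1.2689 = 19.465 mm
δ ≥ δ_solid → spring goes solid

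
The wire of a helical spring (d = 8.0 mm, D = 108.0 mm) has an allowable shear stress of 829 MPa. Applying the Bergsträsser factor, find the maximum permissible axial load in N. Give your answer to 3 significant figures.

1410 N

C = D/d = 108.0/8.0 = 13.5000
K_B = (4C+2)/(4C−3) = 56.000/51.000 = 1.0980
τ_max = K·8FD/(πd³) → F_max = τ_allow·πd³/(8DK)
F_max = 829·π·8.0³/(8·108.0·1.0980) = 1.3334e+06/948.71 = 1405.5 N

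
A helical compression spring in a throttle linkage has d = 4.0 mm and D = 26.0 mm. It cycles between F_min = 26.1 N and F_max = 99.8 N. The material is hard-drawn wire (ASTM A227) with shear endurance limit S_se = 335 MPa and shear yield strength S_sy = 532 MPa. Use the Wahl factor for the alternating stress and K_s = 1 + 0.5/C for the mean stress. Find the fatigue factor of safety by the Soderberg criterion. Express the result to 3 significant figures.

C = D/d = 26.0/4.0 = 6.5000; K_W = (4C−1)/(4C−4)+0.615/C = 1.2310; K_s = 1+0.5/C = 1.0769
F_a = (F_max−F_min)/2 = 36.85 N; F_m = (F_max+F_min)/2 = 62.95 N
τ_a = K_W·8F_aD/(πd³) = 1.2310 × 38.122 = 46.927 MPa
τ_m = K_s·8F_mD/(πd³) = 1.0769 × 65.122 = 70.132 MPa
Soderberg: 1/n_f = τ_a/S_se + τ_m/S_sy = 46.927/335 + 70.132/532 = 0.14008 + 0.13183 = 0.27191
n_f = 1/0.27191 = 3.678

3.68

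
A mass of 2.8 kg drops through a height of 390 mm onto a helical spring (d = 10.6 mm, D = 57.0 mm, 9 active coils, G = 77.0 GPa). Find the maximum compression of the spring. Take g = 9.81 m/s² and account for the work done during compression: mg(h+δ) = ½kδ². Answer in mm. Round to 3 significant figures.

17.5 mm

k = Gd⁴/(8D³N_a) = (77.0×10³)(10.6⁴)/(8·57.0³·9) = 72.905 N/mm
W = mg = 2.8 × 9.81 = 27.468 N
½kδ² − Wδ − Wh = 0 → δ = (W + √(W² + 2kWh))/k
δ = (27.468 + √(754.49 + 1.56199e+06))/72.905 = (27.468 + 1250.1)/72.905 = 17.524 mm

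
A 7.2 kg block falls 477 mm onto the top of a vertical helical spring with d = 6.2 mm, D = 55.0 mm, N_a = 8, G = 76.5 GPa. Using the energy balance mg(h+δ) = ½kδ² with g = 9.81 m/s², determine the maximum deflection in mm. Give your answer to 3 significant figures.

86.6 mm

k = Gd⁴/(8D³N_a) = (76.5×10³)(6.2⁴)/(8·55.0³·8) = 10.616 N/mm
W = mg = 7.2 × 9.81 = 70.632 N
½kδ² − Wδ − Wh = 0 → δ = (W + √(W² + 2kWh))/k
δ = (70.632 + √(4988.9 + 715336))/10.616 = (70.632 + 848.72)/10.616 = 86.601 mm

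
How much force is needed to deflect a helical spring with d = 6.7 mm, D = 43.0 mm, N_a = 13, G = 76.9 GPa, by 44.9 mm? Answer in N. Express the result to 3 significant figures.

k = Gd⁴/(8D³N_a) = (76.9×10³)(6.7⁴)/(8·43.0³·13) = 18.741 N/mm
F = k·δ = 18.741 × 44.9 = 841.46 N

841 N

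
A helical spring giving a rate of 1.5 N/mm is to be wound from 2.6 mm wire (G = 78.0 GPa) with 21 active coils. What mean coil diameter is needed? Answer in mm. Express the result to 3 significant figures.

24.2 mm

D = (Gd⁴/(8N_a·k))^(1/3) = (78.0×10³·2.6⁴/(8·21·1.5))^(1/3)
  = (14144.5)^(1/3) = 24.1841 mm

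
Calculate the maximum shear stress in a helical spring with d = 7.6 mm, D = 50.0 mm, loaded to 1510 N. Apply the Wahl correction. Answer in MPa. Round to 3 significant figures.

538 MPa

Spring index C = D/d = 50.0/7.6 = 6.5789
K_W = (4C−1)/(4C−4) + 0.615/C = 25.316/22.316 + 0.0935 = 1.2279
τ₀ = 8FD/(πd³) = 8·1510·50.0/(π·7.6³) = 604000/1379.1 = 437.97 MPa
τ_max = K·τ₀ = 1.2279 × 437.97 = 537.79 MPa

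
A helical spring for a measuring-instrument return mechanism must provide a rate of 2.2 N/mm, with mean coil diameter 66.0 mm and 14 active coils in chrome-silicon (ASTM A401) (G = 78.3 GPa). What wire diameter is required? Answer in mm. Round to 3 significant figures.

d = (8D³N_a·k / G)^(1/4) = (8·66.0³·14·2.2 / (78.3×10³))^0.25
  = (904.71)^0.25 = 5.4844 mm

5.48 mm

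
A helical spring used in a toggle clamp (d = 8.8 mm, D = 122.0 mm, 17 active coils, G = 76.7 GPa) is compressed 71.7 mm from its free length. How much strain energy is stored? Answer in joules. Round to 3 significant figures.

k = Gd⁴/(8D³N_a) = (76.7×10³)(8.8⁴)/(8·122.0³·17) = 1.8625 N/mm
U = ½kδ² = 0.5 × 1.8625 × 71.7² = 4787.6 N·mm = 4.7876 J

4.79 J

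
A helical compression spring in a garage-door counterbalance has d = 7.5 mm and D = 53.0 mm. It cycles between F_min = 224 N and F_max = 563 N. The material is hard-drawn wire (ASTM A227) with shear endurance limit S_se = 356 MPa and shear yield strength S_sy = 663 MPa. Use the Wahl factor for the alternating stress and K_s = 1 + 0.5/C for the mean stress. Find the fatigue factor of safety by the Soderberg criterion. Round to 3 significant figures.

C = D/d = 53.0/7.5 = 7.0667; K_W = (4C−1)/(4C−4)+0.615/C = 1.2107; K_s = 1+0.5/C = 1.0708
F_a = (F_max−F_min)/2 = 169.5 N; F_m = (F_max+F_min)/2 = 393.5 N
τ_a = K_W·8F_aD/(πd³) = 1.2107 × 54.225 = 65.648 MPa
τ_m = K_s·8F_mD/(πd³) = 1.0708 × 125.89 = 134.79 MPa
Soderberg: 1/n_f = τ_a/S_se + τ_m/S_sy = 65.648/356 + 134.79/663 = 0.18440 + 0.20331 = 0.38771
n_f = 1/0.38771 = 2.579

2.58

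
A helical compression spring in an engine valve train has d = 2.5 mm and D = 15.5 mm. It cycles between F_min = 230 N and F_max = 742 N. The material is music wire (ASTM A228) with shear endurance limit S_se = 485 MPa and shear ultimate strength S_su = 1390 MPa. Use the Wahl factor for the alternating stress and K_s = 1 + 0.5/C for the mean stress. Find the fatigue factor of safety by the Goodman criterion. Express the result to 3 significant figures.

0.383

C = D/d = 15.5/2.5 = 6.2000; K_W = (4C−1)/(4C−4)+0.615/C = 1.2434; K_s = 1+0.5/C = 1.0806
F_a = (F_max−F_min)/2 = 256 N; F_m = (F_max+F_min)/2 = 486 N
τ_a = K_W·8F_aD/(πd³) = 1.2434 × 646.68 = 804.1 MPa
τ_m = K_s·8F_mD/(πd³) = 1.0806 × 1227.7 = 1326.7 MPa
Goodman: 1/n_f = τ_a/S_se + τ_m/S_su = 804.1/485 + 1326.7/1390 = 1.65794 + 0.95446 = 2.6124
n_f = 1/2.6124 = 0.3828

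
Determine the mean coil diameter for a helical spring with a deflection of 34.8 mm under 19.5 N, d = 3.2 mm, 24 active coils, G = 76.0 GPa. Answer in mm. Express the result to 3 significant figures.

42.0 mm

Required rate k = F/δ = 19.5/34.8 = 0.56034 N/mm
D = (Gd⁴/(8N_a·k))^(1/3) = (76.0×10³·3.2⁴/(8·24·0.56034))^(1/3)
  = (74072.5)^(1/3) = 41.9971 mm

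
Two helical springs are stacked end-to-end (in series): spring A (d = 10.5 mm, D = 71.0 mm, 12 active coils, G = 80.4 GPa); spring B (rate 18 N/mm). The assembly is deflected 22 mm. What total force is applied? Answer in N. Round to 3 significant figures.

243 N

k_A = Gd⁴/(8D³N_a) = (80.4×10³)(10.5⁴)/(8·71.0³·12) = 28.442 N/mm
Series: 1/k_eq = 1/28.442 + 1/18 = 0.090714; k_eq = 11.024 N/mm
F = k_eq·δ = 11.024·22 = 242.52 N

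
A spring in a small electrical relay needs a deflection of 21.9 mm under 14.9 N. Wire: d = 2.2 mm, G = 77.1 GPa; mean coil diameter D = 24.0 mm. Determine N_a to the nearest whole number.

24

Required rate k = F/δ = 14.9/21.9 = 0.68037 N/mm
N_a = Gd⁴/(8D³k) = (77.1×10³ × 2.2⁴)/(8 × 24.0³ × 0.68037)
    = 1.80611e+06 / 75243 = 24 → 24 coils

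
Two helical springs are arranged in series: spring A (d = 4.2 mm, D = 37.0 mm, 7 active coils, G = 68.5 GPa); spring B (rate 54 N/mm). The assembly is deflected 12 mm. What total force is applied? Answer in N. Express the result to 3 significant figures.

k_A = Gd⁴/(8D³N_a) = (68.5×10³)(4.2⁴)/(8·37.0³·7) = 7.5144 N/mm
Series: 1/k_eq = 1/7.5144 + 1/54 = 0.1516; k_eq = 6.5965 N/mm
F = k_eq·δ = 6.5965·12 = 79.158 N

79.2 N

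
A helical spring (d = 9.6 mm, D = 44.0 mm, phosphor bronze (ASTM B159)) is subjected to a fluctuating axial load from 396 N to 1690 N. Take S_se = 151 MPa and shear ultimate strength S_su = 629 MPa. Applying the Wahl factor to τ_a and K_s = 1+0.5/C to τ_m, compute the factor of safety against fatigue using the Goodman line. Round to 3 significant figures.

C = D/d = 44.0/9.6 = 4.5833; K_W = (4C−1)/(4C−4)+0.615/C = 1.3435; K_s = 1+0.5/C = 1.1091
F_a = (F_max−F_min)/2 = 647 N; F_m = (F_max+F_min)/2 = 1043 N
τ_a = K_W·8F_aD/(πd³) = 1.3435 × 81.938 = 110.08 MPa
τ_m = K_s·8F_mD/(πd³) = 1.1091 × 132.09 = 146.5 MPa
Goodman: 1/n_f = τ_a/S_se + τ_m/S_su = 110.08/151 + 146.5/629 = 0.72902 + 0.23291 = 0.96192
n_f = 1/0.96192 = 1.04

1.04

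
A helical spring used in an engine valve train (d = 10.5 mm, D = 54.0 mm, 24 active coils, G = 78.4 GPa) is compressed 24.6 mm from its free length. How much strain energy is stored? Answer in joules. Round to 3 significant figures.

9.54 J

k = Gd⁴/(8D³N_a) = (78.4×10³)(10.5⁴)/(8·54.0³·24) = 31.52 N/mm
U = ½kδ² = 0.5 × 31.52 × 24.6² = 9537.4 N·mm = 9.5374 J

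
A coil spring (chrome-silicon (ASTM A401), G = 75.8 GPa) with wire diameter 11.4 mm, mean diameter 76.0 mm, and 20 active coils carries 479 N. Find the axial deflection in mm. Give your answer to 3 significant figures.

k = Gd⁴/(8D³N_a) = (75.8×10³)(11.4⁴)/(8·76.0³·20) = 18.228 N/mm
δ = F/k = 479 / 18.228 = 26.279 mm

26.3 mm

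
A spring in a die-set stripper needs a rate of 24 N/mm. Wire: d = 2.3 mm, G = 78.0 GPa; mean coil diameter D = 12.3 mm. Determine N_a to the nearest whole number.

N_a = Gd⁴/(8D³k) = (78.0×10³ × 2.3⁴)/(8 × 12.3³ × 24)
    = 2.18276e+06 / 357286 = 6.109 → 6 coils

6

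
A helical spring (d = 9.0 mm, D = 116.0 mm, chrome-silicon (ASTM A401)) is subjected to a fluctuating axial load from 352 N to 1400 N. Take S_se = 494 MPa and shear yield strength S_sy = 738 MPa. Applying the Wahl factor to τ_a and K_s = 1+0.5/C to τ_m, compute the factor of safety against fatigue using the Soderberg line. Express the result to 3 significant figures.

1.02

C = D/d = 116.0/9.0 = 12.8889; K_W = (4C−1)/(4C−4)+0.615/C = 1.1108; K_s = 1+0.5/C = 1.0388
F_a = (F_max−F_min)/2 = 524 N; F_m = (F_max+F_min)/2 = 876 N
τ_a = K_W·8F_aD/(πd³) = 1.1108 × 212.33 = 235.85 MPa
τ_m = K_s·8F_mD/(πd³) = 1.0388 × 354.96 = 368.73 MPa
Soderberg: 1/n_f = τ_a/S_se + τ_m/S_sy = 235.85/494 + 368.73/738 = 0.47743 + 0.49963 = 0.97706
n_f = 1/0.97706 = 1.023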